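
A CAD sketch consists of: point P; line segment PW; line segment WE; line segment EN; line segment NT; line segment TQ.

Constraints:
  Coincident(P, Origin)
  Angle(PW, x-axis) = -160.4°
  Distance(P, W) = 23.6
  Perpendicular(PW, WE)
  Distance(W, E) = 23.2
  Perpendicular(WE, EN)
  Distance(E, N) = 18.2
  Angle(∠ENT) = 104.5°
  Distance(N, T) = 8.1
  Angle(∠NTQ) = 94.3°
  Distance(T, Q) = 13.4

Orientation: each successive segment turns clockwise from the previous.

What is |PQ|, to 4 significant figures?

19.49

P is at the origin; PW runs at -160.4° with length 23.6, so W = (-22.23, -7.917). The perpendicularity gives WE at right angles to PW, so WE runs at 109.6°; with |WE| = 23.2, E = (-30.02, 13.94). WE ⟂ EN, so EN runs at 19.60°; with |EN| = 18.2, N = (-12.87, 20.04). ∠ENT = 104.5° gives NT at -55.90° from the x-axis; with |NT| = 8.1, T = (-8.328, 13.34). ∠NTQ = 94.3° gives TQ at -141.6° from the x-axis; with |TQ| = 13.4, Q = (-18.83, 5.014). Then |PQ| = |Q − P| = 19.49.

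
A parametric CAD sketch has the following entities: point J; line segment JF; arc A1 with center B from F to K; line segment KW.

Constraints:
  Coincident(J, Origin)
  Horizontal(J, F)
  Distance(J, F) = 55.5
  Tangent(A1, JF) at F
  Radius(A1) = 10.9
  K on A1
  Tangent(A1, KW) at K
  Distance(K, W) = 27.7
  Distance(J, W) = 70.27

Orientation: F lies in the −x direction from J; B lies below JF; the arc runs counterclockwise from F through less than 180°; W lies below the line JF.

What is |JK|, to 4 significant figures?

67.40

J is at the origin; J and F share the same y with |JF| = 55.5 and F on the −x side, so F = (-55.50, 0.000). Tangency of A1 to JF means the radius BF is perpendicular to JF, so B = F + (0, -10.9) = (-55.50, -10.90). Since BK ⟂ KW (tangency), |BW| = √(10.9² + 27.7²) = 29.77 regardless of where K sits on A1. So W lies on both circle(J, 70.27) and circle(B, 29.77); the below-JF intersection is W = (-57.35, -40.61). K is the foot of the tangent from W: K = (-65.87, -14.25).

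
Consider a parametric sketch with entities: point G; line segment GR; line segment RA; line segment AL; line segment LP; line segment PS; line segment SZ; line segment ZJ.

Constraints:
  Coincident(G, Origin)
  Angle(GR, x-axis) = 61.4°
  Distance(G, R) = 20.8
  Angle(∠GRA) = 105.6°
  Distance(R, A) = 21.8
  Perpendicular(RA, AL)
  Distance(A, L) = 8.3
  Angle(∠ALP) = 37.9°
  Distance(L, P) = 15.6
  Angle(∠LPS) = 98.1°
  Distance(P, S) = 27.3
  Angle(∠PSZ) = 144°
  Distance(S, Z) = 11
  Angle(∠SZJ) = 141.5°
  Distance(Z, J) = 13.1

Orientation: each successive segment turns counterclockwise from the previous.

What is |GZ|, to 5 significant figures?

65.917

G is at the origin; GR runs at 61.4° with length 20.8, so R = (9.9568, 18.262). ∠GRA = 105.6° gives RA at 135.80° from the x-axis; with |RA| = 21.8, A = (-5.6719, 33.460). RA ⟂ AL, so AL runs at -134.20°; with |AL| = 8.3, L = (-11.458, 27.510). ∠ALP = 37.9° gives LP at 7.9000° from the x-axis; with |LP| = 15.6, P = (3.9936, 29.654). ∠LPS = 98.1° gives PS at 89.800° from the x-axis; with |PS| = 27.3, S = (4.0889, 56.954). ∠PSZ = 144.0° gives SZ at 125.80° from the x-axis; with |SZ| = 11.0, Z = (-2.3456, 65.876). Then |GZ| = |Z − G| = 65.917.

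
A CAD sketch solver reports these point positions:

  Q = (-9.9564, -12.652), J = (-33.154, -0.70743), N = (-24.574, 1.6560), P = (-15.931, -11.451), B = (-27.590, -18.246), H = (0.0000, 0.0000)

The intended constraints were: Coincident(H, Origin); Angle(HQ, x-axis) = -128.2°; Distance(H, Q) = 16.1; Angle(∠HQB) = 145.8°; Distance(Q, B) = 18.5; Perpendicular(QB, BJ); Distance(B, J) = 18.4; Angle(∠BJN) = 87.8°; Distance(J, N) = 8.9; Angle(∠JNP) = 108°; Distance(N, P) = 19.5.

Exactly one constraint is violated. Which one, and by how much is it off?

Distance(N, P) = 19.5 — off by 3.80.

H = (0.00, 0.00) ✓; HQ at -128.2° ✓; |HQ| = 16.10 ✓; ∠HQB = 145.8° ✓; |QB| = 18.50 ✓; ∠(QB, BJ) = 90.00° ✓; |BJ| = 18.40 ✓; ∠BJN = 87.80° ✓; |JN| = 8.900 ✓; ∠JNP = 108.0° ✓; |NP| = 15.70 ✗.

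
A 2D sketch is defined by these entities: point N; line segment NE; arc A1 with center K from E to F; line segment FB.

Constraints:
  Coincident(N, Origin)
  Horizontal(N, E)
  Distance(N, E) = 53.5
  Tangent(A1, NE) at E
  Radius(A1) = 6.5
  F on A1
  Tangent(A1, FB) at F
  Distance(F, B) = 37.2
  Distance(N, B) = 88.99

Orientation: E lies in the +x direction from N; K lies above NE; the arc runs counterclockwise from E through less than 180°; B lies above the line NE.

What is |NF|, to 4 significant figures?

58.13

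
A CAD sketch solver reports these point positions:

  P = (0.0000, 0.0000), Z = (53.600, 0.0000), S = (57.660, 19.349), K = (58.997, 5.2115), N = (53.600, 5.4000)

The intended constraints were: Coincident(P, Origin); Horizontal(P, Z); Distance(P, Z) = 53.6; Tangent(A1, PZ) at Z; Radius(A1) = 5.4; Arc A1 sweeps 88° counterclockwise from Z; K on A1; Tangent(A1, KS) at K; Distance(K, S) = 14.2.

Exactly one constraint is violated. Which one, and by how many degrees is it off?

Tangent(A1, KS) at K — off by 7.40°.

P = (0.00, 0.00) ✓; P.y = 0.00, Z.y = 0.00 ✓; |PZ| = 53.60 ✓; ∠(NZ, ZP) = 90.00° ✓; |NZ| = 5.400 ✓; bearing(N→K) − bearing(N→Z) = 88.00° ✓; |NK| = 5.400 ✓; ∠(NK, KS) = 82.60° ✗; |KS| = 14.20 ✓.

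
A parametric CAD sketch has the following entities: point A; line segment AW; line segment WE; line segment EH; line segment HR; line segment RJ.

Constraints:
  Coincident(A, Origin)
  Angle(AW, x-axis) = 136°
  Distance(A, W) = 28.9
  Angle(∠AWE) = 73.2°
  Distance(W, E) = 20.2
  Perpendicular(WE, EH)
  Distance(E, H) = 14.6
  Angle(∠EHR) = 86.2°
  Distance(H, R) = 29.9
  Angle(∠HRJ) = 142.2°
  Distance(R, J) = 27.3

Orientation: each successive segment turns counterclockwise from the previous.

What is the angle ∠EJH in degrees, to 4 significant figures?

15.55°

∠EHR = 86.2° gives HR at 66.60° from the x-axis; with |HR| = 29.9, R = (-5.162, 22.88). ∠HRJ = 142.2° gives RJ at 104.4° from the x-axis; with |RJ| = 27.3, J = (-11.95, 49.32). Then cos ∠EJH = JE·JH / (|JE||JH|), giving 15.55°.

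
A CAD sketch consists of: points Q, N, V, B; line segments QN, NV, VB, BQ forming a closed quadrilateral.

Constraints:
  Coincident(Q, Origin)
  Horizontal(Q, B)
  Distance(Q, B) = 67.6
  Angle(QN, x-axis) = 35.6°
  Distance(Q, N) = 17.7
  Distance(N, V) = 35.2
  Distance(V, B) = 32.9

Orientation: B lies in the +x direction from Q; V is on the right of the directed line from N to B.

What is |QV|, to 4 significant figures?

41.44

Q is at the origin; QB is horizontal with |QB| = 67.6 and B in +x, so B = (67.6, 0). QN runs at 35.6° with |QN| = 17.7, so N = (14.39, 10.30). V is determined by |NV| = 35.2 and |VB| = 32.9 together: it lies at the intersection of circle(N, 35.2) and circle(B, 32.9). With |NB| = 54.20, the foot of the radical line on NB is 28.54 from N and the perpendicular offset is √(35.2² − 28.54²) = 20.60. Taking the right-of-NB solution: V = (38.50, -15.35).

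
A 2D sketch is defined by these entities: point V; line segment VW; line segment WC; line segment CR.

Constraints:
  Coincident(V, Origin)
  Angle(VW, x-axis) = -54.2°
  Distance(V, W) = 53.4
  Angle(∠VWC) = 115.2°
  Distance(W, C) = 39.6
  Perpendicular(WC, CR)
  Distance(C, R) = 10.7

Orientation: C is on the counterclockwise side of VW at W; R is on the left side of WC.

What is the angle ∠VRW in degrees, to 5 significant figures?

46.230°

V is at the origin; VW runs at -54.2° with length 53.4, so W = 53.4·(cos -54.2°, sin -54.2°) = (31.237, -43.311). ∠VWC = 115.2°, so WC runs at -54.2° + (180° − 115.2°) = 10.600° from the x-axis; with |WC| = 39.6, C = W + 39.6·(cos 10.600°, sin 10.600°) = (70.161, -36.026). WC is perpendicular to CR; with |CR| = 10.7 on the left of WC, R = C + 10.7·(-0.18395, 0.98294) = (68.193, -25.509). Then cos ∠VRW = RV·RW / (|RV||RW|), giving 46.230°.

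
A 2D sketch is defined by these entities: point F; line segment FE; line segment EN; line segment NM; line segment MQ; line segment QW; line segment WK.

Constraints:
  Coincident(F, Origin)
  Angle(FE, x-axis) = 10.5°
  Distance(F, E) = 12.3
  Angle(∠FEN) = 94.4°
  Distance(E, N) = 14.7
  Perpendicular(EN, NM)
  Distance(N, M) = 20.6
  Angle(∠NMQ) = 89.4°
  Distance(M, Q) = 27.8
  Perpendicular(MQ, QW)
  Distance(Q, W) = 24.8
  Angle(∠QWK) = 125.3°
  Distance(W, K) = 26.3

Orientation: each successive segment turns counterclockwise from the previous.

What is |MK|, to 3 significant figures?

40.5

F is at the origin; FE runs at 10.5° with length 12.3, so E = (12.1, 2.24). ∠FEN = 94.4° gives EN at 96.1° from the x-axis; with |EN| = 14.7, N = (10.5, 16.9). EN ⟂ NM, so NM runs at -174°; with |NM| = 20.6, M = (-9.95, 14.7). ∠NMQ = 89.4° gives MQ at -83.3° from the x-axis; with |MQ| = 27.8, Q = (-6.71, -12.9). MQ is perpendicular to QW, so QW runs at 6.70°; with |QW| = 24.8, W = (17.9, -10.0). ∠QWK = 125.3° gives WK at 61.4° from the x-axis; with |WK| = 26.3, K = (30.5, 13.0). Then |MK| = |K − M| = 40.5.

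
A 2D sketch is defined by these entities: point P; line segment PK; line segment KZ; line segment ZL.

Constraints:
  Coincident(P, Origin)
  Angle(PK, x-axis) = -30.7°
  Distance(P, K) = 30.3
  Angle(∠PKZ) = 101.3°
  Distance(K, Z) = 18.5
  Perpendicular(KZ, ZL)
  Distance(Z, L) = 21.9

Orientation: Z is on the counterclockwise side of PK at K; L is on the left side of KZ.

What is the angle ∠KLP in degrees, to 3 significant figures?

67.5°

P is at the origin; PK runs at -30.7° with length 30.3, so K = 30.3·(cos -30.7°, sin -30.7°) = (26.1, -15.5). ∠PKZ = 101.3°, so KZ runs at -30.7° + (180° − 101.3°) = 48.0° from the x-axis; with |KZ| = 18.5, Z = K + 18.5·(cos 48.0°, sin 48.0°) = (38.4, -1.72). KZ ⟂ ZL; with |ZL| = 21.9 on the left of KZ, L = Z + 21.9·(-0.743, 0.669) = (22.2, 12.9). Then cos ∠KLP = LK·LP / (|LK||LP|), giving 67.5°.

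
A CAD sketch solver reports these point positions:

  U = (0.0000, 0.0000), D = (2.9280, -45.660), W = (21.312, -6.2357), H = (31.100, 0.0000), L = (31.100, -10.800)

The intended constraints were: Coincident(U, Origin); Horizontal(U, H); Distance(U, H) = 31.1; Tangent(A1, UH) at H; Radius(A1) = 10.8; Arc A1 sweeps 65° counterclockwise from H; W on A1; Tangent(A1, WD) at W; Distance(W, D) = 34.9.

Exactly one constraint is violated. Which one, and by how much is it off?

Distance(W, D) = 34.9 — off by 8.60.

U = (0.00, 0.00) ✓; U.y = 0.00, H.y = 0.00 ✓; |UH| = 31.10 ✓; ∠(LH, HU) = 90.00° ✓; |LH| = 10.80 ✓; bearing(L→W) − bearing(L→H) = 65.00° ✓; |LW| = 10.80 ✓; ∠(LW, WD) = 90.00° ✓; |WD| = 43.50 ✗.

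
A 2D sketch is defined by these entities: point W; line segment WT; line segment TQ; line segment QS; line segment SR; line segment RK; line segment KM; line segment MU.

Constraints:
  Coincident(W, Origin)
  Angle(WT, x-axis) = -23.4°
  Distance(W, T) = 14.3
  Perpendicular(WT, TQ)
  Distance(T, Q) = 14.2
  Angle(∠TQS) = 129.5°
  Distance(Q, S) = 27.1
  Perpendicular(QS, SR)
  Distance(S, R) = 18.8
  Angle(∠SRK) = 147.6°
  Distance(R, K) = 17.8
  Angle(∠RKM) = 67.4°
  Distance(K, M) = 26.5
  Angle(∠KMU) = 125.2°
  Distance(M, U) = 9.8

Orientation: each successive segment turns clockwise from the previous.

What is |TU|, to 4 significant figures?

16.78

W is at the origin; WT runs at -23.4° with length 14.3, so T = (13.12, -5.679). WT ⟂ TQ, so TQ runs at -113.4°; with |TQ| = 14.2, Q = (7.484, -18.71). ∠TQS = 129.5° gives QS at -163.9° from the x-axis; with |QS| = 27.1, S = (-18.55, -26.23). QS ⟂ SR, so SR runs at 106.1°; with |SR| = 18.8, R = (-23.77, -8.164). ∠SRK = 147.6° gives RK at 73.70° from the x-axis; with |RK| = 17.8, K = (-18.77, 8.921). ∠RKM = 67.4° gives KM at -38.90° from the x-axis; with |KM| = 26.5, M = (1.853, -7.720). ∠KMU = 125.2° gives MU at -93.70° from the x-axis; with |MU| = 9.8, U = (1.221, -17.50). Then |TU| = |U − T| = 16.78.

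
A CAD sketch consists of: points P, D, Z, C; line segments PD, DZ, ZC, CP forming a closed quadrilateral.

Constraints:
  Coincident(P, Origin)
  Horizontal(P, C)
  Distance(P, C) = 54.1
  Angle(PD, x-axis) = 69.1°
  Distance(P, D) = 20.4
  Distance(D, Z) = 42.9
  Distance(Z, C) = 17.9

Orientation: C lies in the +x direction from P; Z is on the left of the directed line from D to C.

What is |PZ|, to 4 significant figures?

53.10

P is at the origin; P and C share the same y with |PC| = 54.1 and C in +x, so C = (54.1, 0). PD runs at 69.1° with |PD| = 20.4, so D = (7.277, 19.06). Z is determined by |DZ| = 42.9 and |ZC| = 17.9 together: it lies at the intersection of circle(D, 42.9) and circle(C, 17.9). With |DC| = 50.55, the foot of the radical line on DC is 40.31 from D and the perpendicular offset is √(42.9² − 40.31²) = 14.68. Taking the left-of-DC solution: Z = (50.15, 17.46).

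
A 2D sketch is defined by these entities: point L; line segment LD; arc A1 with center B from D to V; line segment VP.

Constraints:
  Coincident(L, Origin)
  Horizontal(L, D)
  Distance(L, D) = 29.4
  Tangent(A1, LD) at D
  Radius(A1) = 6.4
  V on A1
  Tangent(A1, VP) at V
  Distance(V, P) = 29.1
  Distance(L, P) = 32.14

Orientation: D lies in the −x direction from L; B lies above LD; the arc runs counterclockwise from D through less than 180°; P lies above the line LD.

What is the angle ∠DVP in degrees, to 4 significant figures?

147.5°

L is at the origin; LD is horizontal with |LD| = 29.4 and D on the −x side, so D = (-29.40, 0.000). The tangent condition forces BD to be normal to LD, so B = D + (0, 6.4) = (-29.40, 6.400). Since BV ⟂ VP (tangency), |BP| = √(6.4² + 29.1²) = 29.80 regardless of where V sits on A1. So P lies on both circle(L, 32.14) and circle(B, 29.80); the above-LD intersection is P = (-11.32, 30.08). V is the foot of the tangent from P: V = (-23.60, 3.699).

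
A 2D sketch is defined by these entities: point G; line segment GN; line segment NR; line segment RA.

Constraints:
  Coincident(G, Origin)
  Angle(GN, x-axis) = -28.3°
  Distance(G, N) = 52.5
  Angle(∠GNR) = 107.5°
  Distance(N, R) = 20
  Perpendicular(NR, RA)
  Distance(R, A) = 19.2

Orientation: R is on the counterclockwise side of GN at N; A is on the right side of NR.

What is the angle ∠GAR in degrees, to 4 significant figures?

27.32°

G is at the origin; GN runs at -28.3° with length 52.5, so N = 52.5·(cos -28.3°, sin -28.3°) = (46.23, -24.89). ∠GNR = 107.5°, so NR runs at -28.3° + (180° − 107.5°) = 44.20° from the x-axis; with |NR| = 20.0, R = N + 20.0·(cos 44.20°, sin 44.20°) = (60.56, -10.95). The perpendicularity gives RA at right angles to NR; with |RA| = 19.2 on the right of NR, A = R + 19.2·(0.6972, -0.7169) = (73.95, -24.71). Then cos ∠GAR = AG·AR / (|AG||AR|), giving 27.32°.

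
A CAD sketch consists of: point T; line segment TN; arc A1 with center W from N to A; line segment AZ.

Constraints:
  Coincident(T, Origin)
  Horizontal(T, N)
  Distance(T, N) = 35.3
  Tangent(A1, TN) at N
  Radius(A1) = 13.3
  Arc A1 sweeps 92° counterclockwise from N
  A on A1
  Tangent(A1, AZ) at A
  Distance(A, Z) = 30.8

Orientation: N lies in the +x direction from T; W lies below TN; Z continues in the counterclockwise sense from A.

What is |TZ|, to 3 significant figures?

50.2

On A1, N sits at bearing 90° from W; a 92° counterclockwise sweep puts A at bearing 182°, so A = W + 13.3·(cos 182°, sin 182°) = (22.0, -13.8). The tangent condition forces WA to be normal to AZ, so AZ runs along (−sin 182°, cos 182°); with |AZ| = 30.8, Z = (23.1, -44.5). Then |TZ| = |Z − T| = 50.2.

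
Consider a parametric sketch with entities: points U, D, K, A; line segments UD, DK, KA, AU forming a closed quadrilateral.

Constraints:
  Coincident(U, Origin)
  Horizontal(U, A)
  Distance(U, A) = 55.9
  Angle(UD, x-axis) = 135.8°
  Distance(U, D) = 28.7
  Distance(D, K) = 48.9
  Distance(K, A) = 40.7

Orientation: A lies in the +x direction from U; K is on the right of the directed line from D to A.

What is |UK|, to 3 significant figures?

20.4

U is at the origin; UA is horizontal with |UA| = 55.9 and A in +x, so A = (55.9, 0). UD runs at 135.8° with |UD| = 28.7, so D = (-20.6, 20.0). K is determined by |DK| = 48.9 and |KA| = 40.7 together: it lies at the intersection of circle(D, 48.9) and circle(A, 40.7). With |DA| = 79.0, the foot of the radical line on DA is 44.2 from D and the perpendicular offset is √(48.9² − 44.2²) = 21.0. Taking the right-of-DA solution: K = (16.8, -11.5).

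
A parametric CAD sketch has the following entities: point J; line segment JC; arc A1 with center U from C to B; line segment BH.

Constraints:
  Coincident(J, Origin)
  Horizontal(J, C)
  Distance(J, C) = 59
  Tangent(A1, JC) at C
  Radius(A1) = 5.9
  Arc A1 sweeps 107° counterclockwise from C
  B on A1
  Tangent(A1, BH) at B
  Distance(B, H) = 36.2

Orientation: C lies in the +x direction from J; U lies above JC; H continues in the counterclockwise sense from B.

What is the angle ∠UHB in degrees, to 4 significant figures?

9.257°

On A1, C sits at bearing -90° from U; a 107° counterclockwise sweep puts B at bearing 17°, so B = U + 5.9·(cos 17°, sin 17°) = (64.64, 7.625). The tangent condition forces UB to be normal to BH, so BH runs along (−sin 17°, cos 17°); with |BH| = 36.2, H = (54.06, 42.24). Then cos ∠UHB = HU·HB / (|HU||HB|), giving 9.257°.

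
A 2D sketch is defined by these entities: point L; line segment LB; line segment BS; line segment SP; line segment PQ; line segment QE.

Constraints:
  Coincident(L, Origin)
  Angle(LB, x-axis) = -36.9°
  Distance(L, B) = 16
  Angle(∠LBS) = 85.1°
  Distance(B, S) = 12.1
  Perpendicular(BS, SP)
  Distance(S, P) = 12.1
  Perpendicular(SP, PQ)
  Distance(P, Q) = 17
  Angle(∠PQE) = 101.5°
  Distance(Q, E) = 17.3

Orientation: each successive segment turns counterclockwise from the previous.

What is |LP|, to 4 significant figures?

11.40

L is at the origin; LB runs at -36.9° with length 16.0, so B = (12.79, -9.607). ∠LBS = 85.1° gives BS at 58.00° from the x-axis; with |BS| = 12.1, S = (19.21, 0.6547). The perpendicularity gives SP at right angles to BS, so SP runs at 148.0°; with |SP| = 12.1, P = (8.946, 7.067). Then |LP| = |P − L| = 11.40.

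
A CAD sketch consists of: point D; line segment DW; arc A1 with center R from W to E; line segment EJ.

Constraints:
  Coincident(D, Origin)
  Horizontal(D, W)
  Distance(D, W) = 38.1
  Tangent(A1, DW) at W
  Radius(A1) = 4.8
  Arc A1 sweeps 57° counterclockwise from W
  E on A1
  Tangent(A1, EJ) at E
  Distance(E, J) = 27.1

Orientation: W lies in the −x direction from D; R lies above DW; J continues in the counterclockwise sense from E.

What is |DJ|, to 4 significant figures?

31.52

On A1, W sits at bearing -90° from R; a 57° counterclockwise sweep puts E at bearing -33°, so E = R + 4.8·(cos -33°, sin -33°) = (-34.07, 2.186). Since A1 is tangent to EJ there, RE ⟂ EJ, so EJ runs along (−sin -33°, cos -33°); with |EJ| = 27.1, J = (-19.31, 24.91). Then |DJ| = |J − D| = 31.52.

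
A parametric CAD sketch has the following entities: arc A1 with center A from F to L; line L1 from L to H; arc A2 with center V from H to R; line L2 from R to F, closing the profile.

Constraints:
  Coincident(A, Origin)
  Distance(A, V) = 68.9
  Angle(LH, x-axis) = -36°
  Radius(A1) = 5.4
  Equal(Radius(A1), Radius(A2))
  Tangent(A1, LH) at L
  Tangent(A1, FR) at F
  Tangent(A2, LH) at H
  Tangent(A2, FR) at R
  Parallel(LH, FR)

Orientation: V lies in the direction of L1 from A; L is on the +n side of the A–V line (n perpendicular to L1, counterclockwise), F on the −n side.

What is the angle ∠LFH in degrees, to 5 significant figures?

81.091°

Tangency of A1 to both parallel lines with radius 5.4 puts L and F at A ± 5.4·n: L = (3.1740, 4.3687), F = (-3.1740, -4.3687). Equal radii place H and R the same way about V: H = V + 5.4·n = (58.915, -36.130), R = V − 5.4·n = (52.567, -44.867). Then cos ∠LFH = FL·FH / (|FL||FH|), giving 81.091°.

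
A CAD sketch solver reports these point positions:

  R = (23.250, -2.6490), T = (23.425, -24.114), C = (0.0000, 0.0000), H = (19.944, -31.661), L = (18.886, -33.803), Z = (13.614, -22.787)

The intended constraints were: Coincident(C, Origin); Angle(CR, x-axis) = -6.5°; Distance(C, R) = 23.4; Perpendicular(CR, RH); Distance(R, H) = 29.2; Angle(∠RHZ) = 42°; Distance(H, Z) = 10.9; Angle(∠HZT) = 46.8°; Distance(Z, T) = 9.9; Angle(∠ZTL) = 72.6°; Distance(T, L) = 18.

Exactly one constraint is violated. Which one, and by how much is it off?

Distance(T, L) = 18 — off by 7.30.

C = (0.00, 0.00) ✓; CR at -6.500° ✓; |CR| = 23.40 ✓; ∠(CR, RH) = 90.00° ✓; |RH| = 29.20 ✓; ∠RHZ = 42.00° ✓; |HZ| = 10.90 ✓; ∠HZT = 46.80° ✓; |ZT| = 9.900 ✓; ∠ZTL = 72.60° ✓; |TL| = 10.70 ✗.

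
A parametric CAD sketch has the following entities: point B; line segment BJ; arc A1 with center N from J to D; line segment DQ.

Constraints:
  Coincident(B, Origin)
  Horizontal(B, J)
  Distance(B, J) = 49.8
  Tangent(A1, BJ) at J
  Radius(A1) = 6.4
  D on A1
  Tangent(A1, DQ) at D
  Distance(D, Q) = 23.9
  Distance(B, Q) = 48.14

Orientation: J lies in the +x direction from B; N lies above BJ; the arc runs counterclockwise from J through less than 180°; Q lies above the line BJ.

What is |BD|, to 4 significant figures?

55.62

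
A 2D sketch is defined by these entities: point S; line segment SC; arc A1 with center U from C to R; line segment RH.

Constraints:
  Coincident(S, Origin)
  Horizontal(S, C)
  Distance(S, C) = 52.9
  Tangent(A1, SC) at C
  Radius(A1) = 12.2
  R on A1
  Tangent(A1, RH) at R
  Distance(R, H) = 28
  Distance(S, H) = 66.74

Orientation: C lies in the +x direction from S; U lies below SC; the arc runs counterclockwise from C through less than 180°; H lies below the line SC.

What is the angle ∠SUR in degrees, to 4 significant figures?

33.51°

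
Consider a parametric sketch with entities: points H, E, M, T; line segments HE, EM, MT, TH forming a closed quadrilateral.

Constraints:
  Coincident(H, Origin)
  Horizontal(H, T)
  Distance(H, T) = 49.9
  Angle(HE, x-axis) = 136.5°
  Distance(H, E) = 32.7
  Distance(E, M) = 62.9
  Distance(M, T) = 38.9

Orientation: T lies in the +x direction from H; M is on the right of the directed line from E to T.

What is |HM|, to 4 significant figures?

30.34

H is at the origin; HT is horizontal with |HT| = 49.9 and T in +x, so T = (49.9, 0). HE runs at 136.5° with |HE| = 32.7, so E = (-23.72, 22.51). M is determined by |EM| = 62.9 and |MT| = 38.9 together: it lies at the intersection of circle(E, 62.9) and circle(T, 38.9). With |ET| = 76.98, the foot of the radical line on ET is 54.36 from E and the perpendicular offset is √(62.9² − 54.36²) = 31.64. Taking the right-of-ET solution: M = (19.01, -23.65).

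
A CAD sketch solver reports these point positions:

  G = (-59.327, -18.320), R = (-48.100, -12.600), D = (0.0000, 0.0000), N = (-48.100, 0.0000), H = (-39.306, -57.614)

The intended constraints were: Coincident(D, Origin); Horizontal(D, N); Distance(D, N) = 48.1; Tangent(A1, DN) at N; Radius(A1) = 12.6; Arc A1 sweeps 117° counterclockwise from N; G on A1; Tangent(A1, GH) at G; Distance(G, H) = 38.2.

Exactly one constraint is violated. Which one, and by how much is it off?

Distance(G, H) = 38.2 — off by 5.90.

D = (0.00, 0.00) ✓; D.y = 0.00, N.y = 0.00 ✓; |DN| = 48.10 ✓; ∠(RN, ND) = 90.00° ✓; |RN| = 12.60 ✓; bearing(R→G) − bearing(R→N) = 117.0° ✓; |RG| = 12.60 ✓; ∠(RG, GH) = 90.00° ✓; |GH| = 44.10 ✗.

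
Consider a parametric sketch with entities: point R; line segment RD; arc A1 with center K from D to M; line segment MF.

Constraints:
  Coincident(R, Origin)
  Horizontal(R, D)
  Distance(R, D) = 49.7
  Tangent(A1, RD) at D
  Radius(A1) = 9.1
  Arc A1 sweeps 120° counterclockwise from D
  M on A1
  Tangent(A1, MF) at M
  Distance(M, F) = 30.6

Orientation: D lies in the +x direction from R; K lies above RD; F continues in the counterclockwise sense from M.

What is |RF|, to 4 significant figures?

58.31

On A1, D sits at bearing -90° from K; a 120° counterclockwise sweep puts M at bearing 30°, so M = K + 9.1·(cos 30°, sin 30°) = (57.58, 13.65). The tangent condition forces KM to be normal to MF, so MF runs along (−sin 30°, cos 30°); with |MF| = 30.6, F = (42.28, 40.15). Then |RF| = |F − R| = 58.31.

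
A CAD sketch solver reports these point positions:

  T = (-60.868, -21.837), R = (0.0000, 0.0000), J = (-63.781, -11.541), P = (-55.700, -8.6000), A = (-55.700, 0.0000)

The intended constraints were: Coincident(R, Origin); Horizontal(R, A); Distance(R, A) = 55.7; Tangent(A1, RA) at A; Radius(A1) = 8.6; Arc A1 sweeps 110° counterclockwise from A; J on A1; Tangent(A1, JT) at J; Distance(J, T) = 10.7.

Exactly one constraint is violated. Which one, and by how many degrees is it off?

Tangent(A1, JT) at J — off by 4.20°.

R = (0.00, 0.00) ✓; R.y = 0.00, A.y = 0.00 ✓; |RA| = 55.70 ✓; ∠(PA, AR) = 90.00° ✓; |PA| = 8.600 ✓; bearing(P→J) − bearing(P→A) = 110.0° ✓; |PJ| = 8.600 ✓; ∠(PJ, JT) = 94.20° ✗; |JT| = 10.70 ✓.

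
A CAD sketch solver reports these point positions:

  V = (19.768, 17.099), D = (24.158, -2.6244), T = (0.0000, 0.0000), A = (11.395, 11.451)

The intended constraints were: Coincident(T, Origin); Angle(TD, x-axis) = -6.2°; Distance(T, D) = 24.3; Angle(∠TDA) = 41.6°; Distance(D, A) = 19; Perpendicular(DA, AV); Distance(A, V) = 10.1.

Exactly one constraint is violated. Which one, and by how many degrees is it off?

Perpendicular(DA, AV) — off by 8.20°.

T = (0.00, 0.00) ✓; TD at -6.200° ✓; |TD| = 24.30 ✓; ∠TDA = 41.60° ✓; |DA| = 19.00 ✓; ∠(DA, AV) = 98.20° ✗; |AV| = 10.10 ✓.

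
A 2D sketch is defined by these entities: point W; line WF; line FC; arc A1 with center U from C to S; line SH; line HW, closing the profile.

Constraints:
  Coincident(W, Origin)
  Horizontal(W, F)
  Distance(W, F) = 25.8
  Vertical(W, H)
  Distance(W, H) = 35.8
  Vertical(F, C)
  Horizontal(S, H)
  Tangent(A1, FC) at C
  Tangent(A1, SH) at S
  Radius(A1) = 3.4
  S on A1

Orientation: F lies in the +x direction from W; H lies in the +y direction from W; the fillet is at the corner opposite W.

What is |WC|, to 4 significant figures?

41.42

W is at the origin; WF is horizontal with |WF| = 25.8 and F on the +x side, so F = (25.80, 0.000). W and H share the same x with |WH| = 35.8 and H on the +y side, so H = (0.000, 35.80). The virtual corner opposite W is at (25.80, 35.80). A1 meets FC tangentially, so UC is at right angles to FC and since A1 is tangent to SH there, US ⟂ SH, with radius 3.4, so the center U sits 3.4 in from both sides at U = (22.40, 32.40). That places the tangent points at C = (25.80, 32.40) on FC and S = (22.40, 35.80) on SH. Then |WC| = |C − W| = 41.42.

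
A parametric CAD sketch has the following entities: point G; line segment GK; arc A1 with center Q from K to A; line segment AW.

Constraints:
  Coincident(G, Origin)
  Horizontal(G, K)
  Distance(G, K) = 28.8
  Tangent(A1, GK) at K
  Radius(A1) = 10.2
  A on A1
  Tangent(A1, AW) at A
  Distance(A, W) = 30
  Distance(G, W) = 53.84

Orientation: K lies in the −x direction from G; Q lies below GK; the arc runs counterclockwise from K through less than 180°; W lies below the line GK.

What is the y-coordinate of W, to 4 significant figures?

-41.38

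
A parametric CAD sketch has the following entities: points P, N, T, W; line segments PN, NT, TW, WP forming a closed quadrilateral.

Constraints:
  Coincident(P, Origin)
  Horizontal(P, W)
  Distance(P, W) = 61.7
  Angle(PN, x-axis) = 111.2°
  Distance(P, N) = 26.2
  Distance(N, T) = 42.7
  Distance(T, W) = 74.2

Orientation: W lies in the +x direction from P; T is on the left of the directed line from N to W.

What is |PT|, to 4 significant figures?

60.77

P is at the origin; P and W share the same y with |PW| = 61.7 and W in +x, so W = (61.7, 0). PN runs at 111.2° with |PN| = 26.2, so N = (-9.475, 24.43). T is determined by |NT| = 42.7 and |TW| = 74.2 together: it lies at the intersection of circle(N, 42.7) and circle(W, 74.2). With |NW| = 75.25, the foot of the radical line on NW is 13.16 from N and the perpendicular offset is √(42.7² − 13.16²) = 40.62. Taking the left-of-NW solution: T = (16.16, 58.58).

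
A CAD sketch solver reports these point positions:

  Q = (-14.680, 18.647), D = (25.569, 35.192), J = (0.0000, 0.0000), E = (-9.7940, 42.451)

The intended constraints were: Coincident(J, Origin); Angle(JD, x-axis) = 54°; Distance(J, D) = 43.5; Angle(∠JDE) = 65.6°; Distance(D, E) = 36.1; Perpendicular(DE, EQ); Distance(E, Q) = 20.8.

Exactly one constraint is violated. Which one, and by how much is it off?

Distance(E, Q) = 20.8 — off by 3.50.

J = (0.00, 0.00) ✓; JD at 54.00° ✓; |JD| = 43.50 ✓; ∠JDE = 65.60° ✓; |DE| = 36.10 ✓; ∠(DE, EQ) = 90.00° ✓; |EQ| = 24.30 ✗.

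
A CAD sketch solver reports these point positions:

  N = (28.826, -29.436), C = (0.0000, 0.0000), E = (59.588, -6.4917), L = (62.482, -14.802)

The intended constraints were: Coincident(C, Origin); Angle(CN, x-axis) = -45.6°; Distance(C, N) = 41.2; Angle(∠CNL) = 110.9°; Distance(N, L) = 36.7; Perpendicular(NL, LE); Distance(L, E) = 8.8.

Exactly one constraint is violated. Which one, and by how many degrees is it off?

Perpendicular(NL, LE) — off by 4.30°.

C = (0.00, 0.00) ✓; CN at -45.60° ✓; |CN| = 41.20 ✓; ∠CNL = 110.9° ✓; |NL| = 36.70 ✓; ∠(NL, LE) = 85.70° ✗; |LE| = 8.800 ✓.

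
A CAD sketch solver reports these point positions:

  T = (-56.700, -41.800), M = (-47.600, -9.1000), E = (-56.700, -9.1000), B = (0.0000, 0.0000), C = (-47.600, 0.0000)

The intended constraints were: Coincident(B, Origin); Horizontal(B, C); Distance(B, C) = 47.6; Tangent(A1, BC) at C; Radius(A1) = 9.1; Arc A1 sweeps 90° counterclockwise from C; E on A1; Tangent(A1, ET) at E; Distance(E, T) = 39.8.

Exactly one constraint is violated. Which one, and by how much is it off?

Distance(E, T) = 39.8 — off by 7.10.

B = (0.00, 0.00) ✓; B.y = 0.00, C.y = 0.00 ✓; |BC| = 47.60 ✓; ∠(MC, CB) = 90.00° ✓; |MC| = 9.100 ✓; bearing(M→E) − bearing(M→C) = 90.00° ✓; |ME| = 9.100 ✓; ∠(ME, ET) = 90.00° ✓; |ET| = 32.70 ✗.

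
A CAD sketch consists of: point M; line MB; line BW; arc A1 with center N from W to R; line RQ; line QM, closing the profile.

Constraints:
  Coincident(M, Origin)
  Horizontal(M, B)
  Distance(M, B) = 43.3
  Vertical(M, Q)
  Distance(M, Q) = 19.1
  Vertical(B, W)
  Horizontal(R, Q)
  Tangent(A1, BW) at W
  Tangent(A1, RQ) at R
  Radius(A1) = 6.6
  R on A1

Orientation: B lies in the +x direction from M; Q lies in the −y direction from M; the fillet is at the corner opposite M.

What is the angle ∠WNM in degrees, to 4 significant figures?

161.2°

The virtual corner opposite M is at (43.30, -19.10). A1 meets BW tangentially, so NW is at right angles to BW and the tangent condition forces NR to be normal to RQ, with radius 6.6, so the center N sits 6.6 in from both sides at N = (36.70, -12.50). That places the tangent points at W = (43.30, -12.50) on BW and R = (36.70, -19.10) on RQ. Then cos ∠WNM = NW·NM / (|NW||NM|), giving 161.2°.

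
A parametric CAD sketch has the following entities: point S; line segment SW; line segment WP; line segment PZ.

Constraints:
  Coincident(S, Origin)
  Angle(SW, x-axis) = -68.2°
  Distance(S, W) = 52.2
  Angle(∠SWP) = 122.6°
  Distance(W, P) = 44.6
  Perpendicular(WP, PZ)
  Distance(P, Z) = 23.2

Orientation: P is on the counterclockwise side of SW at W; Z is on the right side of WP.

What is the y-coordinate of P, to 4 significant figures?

-56.82

S is at the origin; SW runs at -68.2° with length 52.2, so W = 52.2·(cos -68.2°, sin -68.2°) = (19.39, -48.47). ∠SWP = 122.6°, so WP runs at -68.2° + (180° − 122.6°) = -10.80° from the x-axis; with |WP| = 44.6, P = W + 44.6·(cos -10.80°, sin -10.80°) = (63.20, -56.82). So P.y = -56.82.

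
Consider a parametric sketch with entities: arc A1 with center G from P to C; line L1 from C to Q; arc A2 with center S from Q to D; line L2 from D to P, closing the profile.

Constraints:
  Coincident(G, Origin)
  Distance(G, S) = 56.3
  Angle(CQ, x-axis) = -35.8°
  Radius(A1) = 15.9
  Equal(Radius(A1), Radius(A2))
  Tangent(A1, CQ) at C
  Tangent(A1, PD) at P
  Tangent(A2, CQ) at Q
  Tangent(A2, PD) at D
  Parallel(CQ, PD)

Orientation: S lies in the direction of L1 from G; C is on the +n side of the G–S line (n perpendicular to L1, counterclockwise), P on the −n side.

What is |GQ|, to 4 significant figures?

58.50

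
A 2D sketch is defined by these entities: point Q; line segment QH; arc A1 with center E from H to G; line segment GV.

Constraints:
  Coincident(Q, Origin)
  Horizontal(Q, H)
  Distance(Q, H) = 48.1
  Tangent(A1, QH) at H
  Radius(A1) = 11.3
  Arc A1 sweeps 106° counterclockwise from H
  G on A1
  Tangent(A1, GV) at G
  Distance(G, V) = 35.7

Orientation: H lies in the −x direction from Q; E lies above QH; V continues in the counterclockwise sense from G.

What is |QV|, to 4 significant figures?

67.76

Q is at the origin; Q and H share the same y with |QH| = 48.1 and H on the −x side, so H = (-48.10, 0.000). A1 meets QH tangentially, so EH is at right angles to QH, so E = H + (0, 11.3) = (-48.10, 11.30). On A1, H sits at bearing -90° from E; a 106° counterclockwise sweep puts G at bearing 16°, so G = E + 11.3·(cos 16°, sin 16°) = (-37.24, 14.41). The tangent condition forces EG to be normal to GV, so GV runs along (−sin 16°, cos 16°); with |GV| = 35.7, V = (-47.08, 48.73). Then |QV| = |V − Q| = 67.76.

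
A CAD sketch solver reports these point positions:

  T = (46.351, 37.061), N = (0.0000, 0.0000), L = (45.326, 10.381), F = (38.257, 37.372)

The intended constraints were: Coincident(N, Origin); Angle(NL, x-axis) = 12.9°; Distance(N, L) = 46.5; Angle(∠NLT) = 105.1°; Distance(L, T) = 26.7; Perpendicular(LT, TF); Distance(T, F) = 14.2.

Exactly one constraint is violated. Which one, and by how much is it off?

Distance(T, F) = 14.2 — off by 6.10.

N = (0.00, 0.00) ✓; NL at 12.90° ✓; |NL| = 46.50 ✓; ∠NLT = 105.1° ✓; |LT| = 26.70 ✓; ∠(LT, TF) = 90.00° ✓; |TF| = 8.100 ✗.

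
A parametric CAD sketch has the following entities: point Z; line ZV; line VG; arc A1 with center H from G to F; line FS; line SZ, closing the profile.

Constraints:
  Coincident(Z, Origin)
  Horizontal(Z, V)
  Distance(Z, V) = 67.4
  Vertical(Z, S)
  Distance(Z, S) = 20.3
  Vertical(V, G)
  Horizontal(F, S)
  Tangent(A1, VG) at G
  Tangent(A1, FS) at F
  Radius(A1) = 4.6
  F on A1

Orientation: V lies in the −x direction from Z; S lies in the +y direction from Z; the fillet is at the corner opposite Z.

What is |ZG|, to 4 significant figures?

69.20

The virtual corner opposite Z is at (-67.40, 20.30). Since A1 is tangent to VG there, HG ⟂ VG and since A1 is tangent to FS there, HF ⟂ FS, with radius 4.6, so the center H sits 4.6 in from both sides at H = (-62.80, 15.70). That places the tangent points at G = (-67.40, 15.70) on VG and F = (-62.80, 20.30) on FS. Then |ZG| = |G − Z| = 69.20.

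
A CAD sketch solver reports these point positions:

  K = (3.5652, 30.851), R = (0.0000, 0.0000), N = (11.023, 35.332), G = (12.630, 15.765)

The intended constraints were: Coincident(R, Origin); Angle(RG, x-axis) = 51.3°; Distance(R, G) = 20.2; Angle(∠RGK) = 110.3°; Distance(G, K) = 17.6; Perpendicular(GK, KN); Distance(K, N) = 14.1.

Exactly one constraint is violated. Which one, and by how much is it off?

Distance(K, N) = 14.1 — off by 5.40.

R = (0.00, 0.00) ✓; RG at 51.30° ✓; |RG| = 20.20 ✓; ∠RGK = 110.3° ✓; |GK| = 17.60 ✓; ∠(GK, KN) = 90.00° ✓; |KN| = 8.700 ✗.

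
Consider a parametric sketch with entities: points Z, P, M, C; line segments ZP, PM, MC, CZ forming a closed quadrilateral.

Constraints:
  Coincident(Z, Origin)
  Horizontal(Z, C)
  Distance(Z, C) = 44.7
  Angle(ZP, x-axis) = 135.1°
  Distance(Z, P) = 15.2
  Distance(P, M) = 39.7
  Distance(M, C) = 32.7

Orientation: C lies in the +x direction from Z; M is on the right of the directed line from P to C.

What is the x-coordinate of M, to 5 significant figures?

17.104

Z is at the origin; ZC is horizontal with |ZC| = 44.7 and C in +x, so C = (44.7, 0). ZP runs at 135.1° with |ZP| = 15.2, so P = (-10.767, 10.729). M is determined by |PM| = 39.7 and |MC| = 32.7 together: it lies at the intersection of circle(P, 39.7) and circle(C, 32.7). With |PC| = 56.495, the foot of the radical line on PC is 32.733 from P and the perpendicular offset is √(39.7² − 32.733²) = 22.464. Taking the right-of-PC solution: M = (17.104, -17.543).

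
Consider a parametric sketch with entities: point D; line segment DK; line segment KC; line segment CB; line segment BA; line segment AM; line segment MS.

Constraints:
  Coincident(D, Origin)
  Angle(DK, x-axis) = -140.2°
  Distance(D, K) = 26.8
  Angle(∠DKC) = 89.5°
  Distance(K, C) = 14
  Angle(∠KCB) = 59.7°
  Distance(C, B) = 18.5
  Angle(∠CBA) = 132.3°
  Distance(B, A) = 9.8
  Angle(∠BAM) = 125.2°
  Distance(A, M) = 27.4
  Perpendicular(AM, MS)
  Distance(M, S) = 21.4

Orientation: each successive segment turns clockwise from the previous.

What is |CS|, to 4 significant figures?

29.42

∠BAM = 125.2° gives AM at -93.50° from the x-axis; with |AM| = 27.4, M = (-5.210, -36.90). AM ⟂ MS, so MS runs at 176.5°; with |MS| = 21.4, S = (-26.57, -35.60). Then |CS| = |S − C| = 29.42.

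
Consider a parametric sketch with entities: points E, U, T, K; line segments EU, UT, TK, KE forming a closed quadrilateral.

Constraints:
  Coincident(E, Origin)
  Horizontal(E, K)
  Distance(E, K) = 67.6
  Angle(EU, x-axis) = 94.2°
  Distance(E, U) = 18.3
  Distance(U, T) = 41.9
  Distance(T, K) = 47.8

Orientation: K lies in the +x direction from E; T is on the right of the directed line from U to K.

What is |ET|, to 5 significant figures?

27.771

E is at the origin; EK is horizontal with |EK| = 67.6 and K in +x, so K = (67.6, 0). EU runs at 94.2° with |EU| = 18.3, so U = (-1.3403, 18.251). T is determined by |UT| = 41.9 and |TK| = 47.8 together: it lies at the intersection of circle(U, 41.9) and circle(K, 47.8). With |UK| = 71.315, the foot of the radical line on UK is 31.947 from U and the perpendicular offset is √(41.9² − 31.947²) = 27.111. Taking the right-of-UK solution: T = (22.605, -16.133).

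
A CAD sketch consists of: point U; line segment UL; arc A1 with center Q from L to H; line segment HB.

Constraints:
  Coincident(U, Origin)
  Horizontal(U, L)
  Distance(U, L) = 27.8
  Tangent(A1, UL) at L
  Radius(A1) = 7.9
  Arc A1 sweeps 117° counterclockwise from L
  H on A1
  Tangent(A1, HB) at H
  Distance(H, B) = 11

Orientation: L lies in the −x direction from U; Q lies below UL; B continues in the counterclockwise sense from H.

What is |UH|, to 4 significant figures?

36.68

U is at the origin; UL is horizontal with |UL| = 27.8 and L on the −x side, so L = (-27.80, 0.000). A1 meets UL tangentially, so QL is at right angles to UL, so Q = L + (0, -7.9) = (-27.80, -7.900). On A1, L sits at bearing 90° from Q; a 117° counterclockwise sweep puts H at bearing 207°, so H = Q + 7.9·(cos 207°, sin 207°) = (-34.84, -11.49). Then |UH| = |H − U| = 36.68.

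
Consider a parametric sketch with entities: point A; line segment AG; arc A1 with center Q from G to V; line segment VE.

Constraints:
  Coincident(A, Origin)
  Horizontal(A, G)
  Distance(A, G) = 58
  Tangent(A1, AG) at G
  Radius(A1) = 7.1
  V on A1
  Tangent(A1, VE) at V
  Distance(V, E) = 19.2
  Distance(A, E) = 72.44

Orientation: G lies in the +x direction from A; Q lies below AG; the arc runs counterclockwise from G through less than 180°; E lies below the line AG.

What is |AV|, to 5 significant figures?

54.838

A is at the origin; A and G share the same y with |AG| = 58.0 and G on the +x side, so G = (58.000, 0.0000). Since A1 is tangent to AG there, QG ⟂ AG, so Q = G + (0, -7.1) = (58.000, -7.1000). Since QV ⟂ VE (tangency), |QE| = √(7.1² + 19.2²) = 20.471 regardless of where V sits on A1. So E lies on both circle(A, 72.44) and circle(Q, 20.471); the below-AG intersection is E = (68.004, -24.960). V is the foot of the tangent from E: V = (53.394, -12.503).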